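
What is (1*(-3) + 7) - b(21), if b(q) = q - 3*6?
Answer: 1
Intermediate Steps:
b(q) = -18 + q (b(q) = q - 18 = -18 + q)
(1*(-3) + 7) - b(21) = (1*(-3) + 7) - (-18 + 21) = (-3 + 7) - 1*3 = 4 - 3 = 1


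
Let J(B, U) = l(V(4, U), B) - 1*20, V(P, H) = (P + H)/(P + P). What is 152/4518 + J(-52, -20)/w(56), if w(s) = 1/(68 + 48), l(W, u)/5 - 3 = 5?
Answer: 5240956/2259 ≈ 2320.0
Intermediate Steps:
V(P, H) = (H + P)/(2*P) (V(P, H) = (H + P)/((2*P)) = (H + P)*(1/(2*P)) = (H + P)/(2*P))
l(W, u) = 40 (l(W, u) = 15 + 5*5 = 15 + 25 = 40)
w(s) = 1/116
J(B, U) = 20 (J(B, U) = 40 - 1*20 = 40 - 20 = 20)
152/4518 + J(-52, -20)/w(56) = 152/4518 + 20/(1/116) = 152*(1/4518) + 20*116 = 76/2259 + 2320 = 5240956/2259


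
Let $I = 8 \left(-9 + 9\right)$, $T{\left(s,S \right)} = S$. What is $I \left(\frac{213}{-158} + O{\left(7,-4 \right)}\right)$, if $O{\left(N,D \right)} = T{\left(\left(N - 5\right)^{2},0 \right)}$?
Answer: $0$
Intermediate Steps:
$O{\left(N,D \right)} = 0$
$I = 0$ ($I = 8 \cdot 0 = 0$)
$I \left(\frac{213}{-158} + O{\left(7,-4 \right)}\right) = 0 \left(\frac{213}{-158} + 0\right) = 0 \left(213 \left(- \frac{1}{158}\right) + 0\right) = 0 \left(- \frac{213}{158} + 0\right) = 0 \left(- \frac{213}{158}\right) = 0$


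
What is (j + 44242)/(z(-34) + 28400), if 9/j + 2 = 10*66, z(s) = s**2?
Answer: 29111245/19447848 ≈ 1.4969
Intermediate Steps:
j = 9/658 (j = 9/(-2 + 10*66) = 9/(-2 + 660) = 9/658 ≈ 0.013678)
(j + 44242)/(z(-34) + 28400) = (9/658 + 44242)/((-34)**2 + 28400) = 29111245/(658*(1156 + 28400)) = (29111245/658)/29556 = (29111245/658)*(1/29556) = 29111245/19447848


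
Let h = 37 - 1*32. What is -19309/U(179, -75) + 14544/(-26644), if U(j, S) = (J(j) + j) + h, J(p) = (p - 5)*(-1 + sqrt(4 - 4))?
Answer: -128653609/66610 ≈ -1931.4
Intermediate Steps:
h = 5 (h = 37 - 32 = 5)
J(p) = 5 - p (J(p) = (-5 + p)*(-1 + sqrt(0)) = (-5 + p)*(-1 + 0) = (-5 + p)*(-1) = 5 - p)
U(j, S) = 10 (U(j, S) = ((5 - j) + j) + 5 = 5 + 5 = 10)
-19309/U(179, -75) + 14544/(-26644) = -19309/10 + 14544/(-26644) = -19309*1/10 + 14544*(-1/26644) = -19309/10 - 3636/6661 = -128653609/66610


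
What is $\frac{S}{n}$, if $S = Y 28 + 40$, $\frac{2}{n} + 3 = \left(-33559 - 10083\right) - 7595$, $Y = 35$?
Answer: $-26132400$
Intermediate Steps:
$n = - \frac{1}{25620}$ ($n = \frac{2}{-3 - 51237} = \frac{2}{-51240} = 2 \left(- \frac{1}{51240}\right) = - \frac{1}{25620} \approx -3.9032 \cdot 10^{-5}$)
$S = 1020$ ($S = 35 \cdot 28 + 40 = 980 + 40 = 1020$)
$\frac{S}{n} = \frac{1020}{- \frac{1}{25620}} = 1020 \left(-25620\right) = -26132400$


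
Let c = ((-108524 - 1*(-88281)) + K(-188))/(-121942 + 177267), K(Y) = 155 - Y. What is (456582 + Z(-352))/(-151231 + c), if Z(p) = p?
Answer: -1009636990/334674999 ≈ -3.0168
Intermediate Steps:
c = -796/2213 (c = ((-108524 - 1*(-88281)) + (155 - 1*(-188)))/(-121942 + 177267) = ((-108524 + 88281) + (155 + 188))/55325 = (-20243 + 343)*(1/55325) = -19900*1/55325 = -796/2213 ≈ -0.35969)
(456582 + Z(-352))/(-151231 + c) = (456582 - 352)/(-151231 - 796/2213) = 456230/(-334674999/2213) = 456230*(-2213/334674999) = -1009636990/334674999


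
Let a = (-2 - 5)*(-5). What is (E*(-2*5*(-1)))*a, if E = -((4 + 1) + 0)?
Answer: -1750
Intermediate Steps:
a = 35 (a = -7*(-5) = 35)
E = -5 (E = -(5 + 0) = -1*5 = -5)
(E*(-2*5*(-1)))*a = -5*(-2*5)*(-1)*35 = -(-50)*(-1)*35 = -5*10*35 = -50*35 = -1750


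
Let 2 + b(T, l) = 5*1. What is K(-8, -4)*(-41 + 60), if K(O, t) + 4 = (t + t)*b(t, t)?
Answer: -532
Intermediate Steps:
b(T, l) = 3 (b(T, l) = -2 + 5*1 = -2 + 5 = 3)
K(O, t) = -4 + 6*t (K(O, t) = -4 + (t + t)*3 = -4 + (2*t)*3 = -4 + 6*t)
K(-8, -4)*(-41 + 60) = (-4 + 6*(-4))*(-41 + 60) = (-4 - 24)*19 = -28*19 = -532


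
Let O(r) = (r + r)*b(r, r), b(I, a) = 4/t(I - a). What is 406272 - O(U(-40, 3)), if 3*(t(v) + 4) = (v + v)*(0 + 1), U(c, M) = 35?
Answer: 406342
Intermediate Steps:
t(v) = -4 + 2*v/3 (t(v) = -4 + ((v + v)*(0 + 1))/3 = -4 + ((2*v)*1)/3 = -4 + (2*v)/3 = -4 + 2*v/3)
b(I, a) = 4/(-4 - 2*a/3 + 2*I/3) (b(I, a) = 4/(-4 + 2*(I - a)/3) = 4/(-4 + (-2*a/3 + 2*I/3)) = 4/(-4 - 2*a/3 + 2*I/3))
O(r) = -2*r (O(r) = (r + r)*(6/(-6 + r - r)) = (2*r)*(6/(-6)) = (2*r)*(6*(-⅙)) = (2*r)*(-1) = -2*r)
406272 - O(U(-40, 3)) = 406272 - (-2)*35 = 406272 - 1*(-70) = 406272 + 70 = 406342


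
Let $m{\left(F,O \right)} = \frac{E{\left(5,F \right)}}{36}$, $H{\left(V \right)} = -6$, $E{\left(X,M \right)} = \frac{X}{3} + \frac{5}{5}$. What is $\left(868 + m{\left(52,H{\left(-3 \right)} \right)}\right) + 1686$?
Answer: $\frac{68960}{27} \approx 2554.1$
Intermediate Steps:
$E{\left(X,M \right)} = 1 + \frac{X}{3}$ ($E{\left(X,M \right)} = X \frac{1}{3} + 5 \cdot \frac{1}{5} = \frac{X}{3} + 1 = 1 + \frac{X}{3}$)
$m{\left(F,O \right)} = \frac{2}{27}$ ($m{\left(F,O \right)} = \frac{1 + \frac{1}{3} \cdot 5}{36} = \left(1 + \frac{5}{3}\right) \frac{1}{36} = \frac{8}{3} \cdot \frac{1}{36} = \frac{2}{27}$)
$\left(868 + m{\left(52,H{\left(-3 \right)} \right)}\right) + 1686 = \left(868 + \frac{2}{27}\right) + 1686 = \frac{23438}{27} + 1686 = \frac{68960}{27}$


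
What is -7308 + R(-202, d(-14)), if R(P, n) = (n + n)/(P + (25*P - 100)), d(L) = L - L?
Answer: -7308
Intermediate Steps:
d(L) = 0
R(P, n) = 2*n/(-100 + 26*P) (R(P, n) = (2*n)/(P + (-100 + 25*P)) = (2*n)/(-100 + 26*P) = 2*n/(-100 + 26*P))
-7308 + R(-202, d(-14)) = -7308 + 0/(-50 + 13*(-202)) = -7308 + 0/(-50 - 2626) = -7308 + 0/(-2676) = -7308 + 0*(-1/2676) = -7308 + 0 = -7308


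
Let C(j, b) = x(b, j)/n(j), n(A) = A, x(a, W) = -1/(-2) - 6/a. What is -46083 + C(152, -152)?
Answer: -532350775/11552 ≈ -46083.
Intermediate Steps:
x(a, W) = ½ - 6/a (x(a, W) = -1*(-½) - 6/a = ½ - 6/a)
C(j, b) = (-12 + b)/(2*b*j) (C(j, b) = ((-12 + b)/(2*b))/j = (-12 + b)/(2*b*j))
-46083 + C(152, -152) = -46083 + (½)*(-12 - 152)/(-152*152) = -46083 + (½)*(-1/152)*(1/152)*(-164) = -46083 + 41/11552 = -532350775/11552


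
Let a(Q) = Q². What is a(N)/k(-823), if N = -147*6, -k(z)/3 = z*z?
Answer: -259308/677329 ≈ -0.38284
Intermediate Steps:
k(z) = -3*z² (k(z) = -3*z*z = -3*z²)
N = -882
a(N)/k(-823) = (-882)²/((-3*(-823)²)) = 777924/((-3*677329)) = 777924/(-2031987) = 777924*(-1/2031987) = -259308/677329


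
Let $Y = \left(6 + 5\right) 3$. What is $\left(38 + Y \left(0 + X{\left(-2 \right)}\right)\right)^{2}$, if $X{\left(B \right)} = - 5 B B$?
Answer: $386884$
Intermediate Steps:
$X{\left(B \right)} = - 5 B^{2}$
$Y = 33$ ($Y = 11 \cdot 3 = 33$)
$\left(38 + Y \left(0 + X{\left(-2 \right)}\right)\right)^{2} = \left(38 + 33 \left(0 - 5 \left(-2\right)^{2}\right)\right)^{2} = \left(38 + 33 \left(0 - 20\right)\right)^{2} = \left(38 + 33 \left(-20\right)\right)^{2} = \left(38 - 660\right)^{2} = \left(-622\right)^{2} = 386884$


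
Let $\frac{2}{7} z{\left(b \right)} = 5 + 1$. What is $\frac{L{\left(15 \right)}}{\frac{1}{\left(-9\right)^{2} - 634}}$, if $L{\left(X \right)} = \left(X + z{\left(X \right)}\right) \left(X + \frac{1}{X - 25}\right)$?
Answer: $- \frac{1483146}{5} \approx -2.9663 \cdot 10^{5}$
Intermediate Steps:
$z{\left(b \right)} = 21$ ($z{\left(b \right)} = \frac{7 \left(5 + 1\right)}{2} = \frac{7}{2} \cdot 6 = 21$)
$L{\left(X \right)} = \left(21 + X\right) \left(X + \frac{1}{-25 + X}\right)$ ($L{\left(X \right)} = \left(X + 21\right) \left(X + \frac{1}{X - 25}\right) = \left(21 + X\right) \left(X + \frac{1}{-25 + X}\right)$)
$\frac{L{\left(15 \right)}}{\frac{1}{\left(-9\right)^{2} - 634}} = \frac{\frac{1}{-25 + 15} \left(21 + 15^{3} - 7860 - 4 \cdot 15^{2}\right)}{\frac{1}{\left(-9\right)^{2} - 634}} = \frac{\frac{1}{-10} \left(21 + 3375 - 7860 - 900\right)}{\frac{1}{81 - 634}} = \frac{\left(- \frac{1}{10}\right) \left(21 + 3375 - 7860 - 900\right)}{\frac{1}{-553}} = \frac{\left(- \frac{1}{10}\right) \left(-5364\right)}{- \frac{1}{553}} = \frac{2682}{5} \left(-553\right) = - \frac{1483146}{5}$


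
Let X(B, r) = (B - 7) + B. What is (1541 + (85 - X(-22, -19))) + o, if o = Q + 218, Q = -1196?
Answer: 699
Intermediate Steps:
X(B, r) = -7 + 2*B (X(B, r) = (-7 + B) + B = -7 + 2*B)
o = -978 (o = -1196 + 218 = -978)
(1541 + (85 - X(-22, -19))) + o = (1541 + (85 - (-7 + 2*(-22)))) - 978 = (1541 + (85 - (-7 - 44))) - 978 = (1541 + (85 - 1*(-51))) - 978 = (1541 + (85 + 51)) - 978 = (1541 + 136) - 978 = 1677 - 978 = 699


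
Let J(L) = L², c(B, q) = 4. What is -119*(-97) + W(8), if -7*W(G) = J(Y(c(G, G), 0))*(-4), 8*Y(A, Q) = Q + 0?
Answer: 11543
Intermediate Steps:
Y(A, Q) = Q/8 (Y(A, Q) = (Q + 0)/8 = Q/8)
W(G) = 0 (W(G) = -((⅛)*0)²*(-4)/7 = -0²*(-4)/7 = -0*(-4) = -⅐*0 = 0)
-119*(-97) + W(8) = -119*(-97) + 0 = 11543 + 0 = 11543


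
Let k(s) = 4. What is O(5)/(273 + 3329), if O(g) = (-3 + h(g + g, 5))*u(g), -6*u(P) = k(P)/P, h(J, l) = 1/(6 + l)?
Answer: 32/297165 ≈ 0.00010768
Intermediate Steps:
u(P) = -2/(3*P)
O(g) = 64/(33*g) (O(g) = (-3 + 1/(6 + 5))*(-2/(3*g)) = (-3 + 1/11)*(-2/(3*g)) = -(-64)/(33*g) = 64/(33*g))
O(5)/(273 + 3329) = ((64/33)/5)/(273 + 3329) = ((64/33)*(1/5))/3602 = (64/165)*(1/3602) = 32/297165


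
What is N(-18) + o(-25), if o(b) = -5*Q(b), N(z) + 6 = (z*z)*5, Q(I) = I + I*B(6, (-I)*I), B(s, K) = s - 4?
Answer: 1989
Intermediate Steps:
B(s, K) = -4 + s
Q(I) = 3*I (Q(I) = I + I*(-4 + 6) = I + I*2 = I + 2*I = 3*I)
N(z) = -6 + 5*z**2 (N(z) = -6 + (z*z)*5 = -6 + z**2*5 = -6 + 5*z**2)
o(b) = -15*b
N(-18) + o(-25) = (-6 + 5*(-18)**2) - 15*(-25) = (-6 + 5*324) + 375 = (-6 + 1620) + 375 = 1614 + 375 = 1989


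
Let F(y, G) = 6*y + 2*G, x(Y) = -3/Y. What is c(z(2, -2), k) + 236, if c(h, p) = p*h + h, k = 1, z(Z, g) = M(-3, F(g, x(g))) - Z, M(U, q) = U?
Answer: 226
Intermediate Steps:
F(y, G) = 2*G + 6*y
z(Z, g) = -3 - Z
c(h, p) = h + h*p (c(h, p) = h*p + h = h + h*p)
c(z(2, -2), k) + 236 = (-3 - 1*2)*(1 + 1) + 236 = (-3 - 2)*2 + 236 = -5*2 + 236 = -10 + 236 = 226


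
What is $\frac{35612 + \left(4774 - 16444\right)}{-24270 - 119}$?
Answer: $- \frac{23942}{24389} \approx -0.98167$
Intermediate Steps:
$\frac{35612 + \left(4774 - 16444\right)}{-24270 - 119} = \frac{35612 - 11670}{-24389} = 23942 \left(- \frac{1}{24389}\right) = - \frac{23942}{24389}$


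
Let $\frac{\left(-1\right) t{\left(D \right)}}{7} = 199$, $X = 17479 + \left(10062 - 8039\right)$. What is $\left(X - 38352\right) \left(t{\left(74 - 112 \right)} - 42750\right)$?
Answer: $832095550$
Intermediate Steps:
$X = 19502$ ($X = 17479 + 2023 = 19502$)
$t{\left(D \right)} = -1393$ ($t{\left(D \right)} = \left(-7\right) 199 = -1393$)
$\left(X - 38352\right) \left(t{\left(74 - 112 \right)} - 42750\right) = \left(19502 - 38352\right) \left(-1393 - 42750\right) = \left(-18850\right) \left(-44143\right) = 832095550$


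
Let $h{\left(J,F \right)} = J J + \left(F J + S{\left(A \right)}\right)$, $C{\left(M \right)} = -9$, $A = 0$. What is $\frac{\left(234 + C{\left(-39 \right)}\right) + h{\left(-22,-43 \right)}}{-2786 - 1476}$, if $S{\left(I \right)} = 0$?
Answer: $- \frac{1655}{4262} \approx -0.38832$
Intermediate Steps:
$h{\left(J,F \right)} = J^{2} + F J$ ($h{\left(J,F \right)} = J J + \left(F J + 0\right) = J^{2} + F J$)
$\frac{\left(234 + C{\left(-39 \right)}\right) + h{\left(-22,-43 \right)}}{-2786 - 1476} = \frac{\left(234 - 9\right) - 22 \left(-43 - 22\right)}{-2786 - 1476} = \frac{225 - -1430}{-4262} = \left(225 + 1430\right) \left(- \frac{1}{4262}\right) = 1655 \left(- \frac{1}{4262}\right) = - \frac{1655}{4262}$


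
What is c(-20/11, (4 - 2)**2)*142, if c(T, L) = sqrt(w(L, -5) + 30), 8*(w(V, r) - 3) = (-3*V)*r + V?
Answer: 142*sqrt(41) ≈ 909.24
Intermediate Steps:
w(V, r) = 3 + V/8 - 3*V*r/8 (w(V, r) = 3 + ((-3*V)*r + V)/8 = 3 + (-3*V*r + V)/8 = 3 + (V - 3*V*r)/8 = 3 + (V/8 - 3*V*r/8) = 3 + V/8 - 3*V*r/8)
c(T, L) = sqrt(33 + 2*L) (c(T, L) = sqrt((3 + L/8 - 3/8*L*(-5)) + 30) = sqrt((3 + L/8 + 15*L/8) + 30) = sqrt((3 + 2*L) + 30) = sqrt(33 + 2*L))
c(-20/11, (4 - 2)**2)*142 = sqrt(33 + 2*(4 - 2)**2)*142 = sqrt(33 + 2*2**2)*142 = sqrt(33 + 2*4)*142 = sqrt(33 + 8)*142 = sqrt(41)*142 = 142*sqrt(41)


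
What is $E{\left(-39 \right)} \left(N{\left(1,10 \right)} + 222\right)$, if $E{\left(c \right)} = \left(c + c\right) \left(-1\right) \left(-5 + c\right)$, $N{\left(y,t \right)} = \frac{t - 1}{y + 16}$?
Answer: $- \frac{12983256}{17} \approx -7.6372 \cdot 10^{5}$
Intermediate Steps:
$N{\left(y,t \right)} = \frac{-1 + t}{16 + y}$
$E{\left(c \right)} = - 2 c \left(-5 + c\right)$ ($E{\left(c \right)} = 2 c \left(-1\right) \left(-5 + c\right) = - 2 c \left(-5 + c\right)$)
$E{\left(-39 \right)} \left(N{\left(1,10 \right)} + 222\right) = 2 \left(-39\right) \left(5 - -39\right) \left(\frac{-1 + 10}{16 + 1} + 222\right) = 2 \left(-39\right) \left(5 + 39\right) \left(\frac{1}{17} \cdot 9 + 222\right) = 2 \left(-39\right) 44 \left(\frac{1}{17} \cdot 9 + 222\right) = - 3432 \left(\frac{9}{17} + 222\right) = \left(-3432\right) \frac{3783}{17} = - \frac{12983256}{17}$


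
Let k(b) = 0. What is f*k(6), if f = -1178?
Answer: 0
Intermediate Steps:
f*k(6) = -1178*0 = 0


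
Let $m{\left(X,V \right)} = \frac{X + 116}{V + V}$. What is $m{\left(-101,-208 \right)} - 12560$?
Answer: $- \frac{5224975}{416} \approx -12560.0$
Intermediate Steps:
$m{\left(X,V \right)} = \frac{116 + X}{2 V}$
$m{\left(-101,-208 \right)} - 12560 = \frac{116 - 101}{2 \left(-208\right)} - 12560 = \frac{1}{2} \left(- \frac{1}{208}\right) 15 - 12560 = - \frac{15}{416} - 12560 = - \frac{5224975}{416}$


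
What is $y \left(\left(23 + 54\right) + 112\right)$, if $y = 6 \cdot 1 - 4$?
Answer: $378$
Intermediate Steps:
$y = 2$ ($y = 6 - 4 = 2$)
$y \left(\left(23 + 54\right) + 112\right) = 2 \left(\left(23 + 54\right) + 112\right) = 2 \left(77 + 112\right) = 2 \cdot 189 = 378$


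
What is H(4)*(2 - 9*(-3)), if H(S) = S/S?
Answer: 29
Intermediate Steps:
H(S) = 1
H(4)*(2 - 9*(-3)) = 1*(2 - 9*(-3)) = 1*(2 + 27) = 1*29 = 29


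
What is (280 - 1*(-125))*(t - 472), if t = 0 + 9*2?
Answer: -183870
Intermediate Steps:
t = 18 (t = 0 + 18 = 18)
(280 - 1*(-125))*(t - 472) = (280 - 1*(-125))*(18 - 472) = (280 + 125)*(-454) = 405*(-454) = -183870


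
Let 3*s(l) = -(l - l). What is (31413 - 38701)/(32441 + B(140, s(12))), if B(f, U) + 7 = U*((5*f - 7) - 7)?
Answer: -3644/16217 ≈ -0.22470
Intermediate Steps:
s(l) = 0 (s(l) = (-(l - l))/3 = (-1*0)/3 = (⅓)*0 = 0)
B(f, U) = -7 + U*(-14 + 5*f) (B(f, U) = -7 + U*((5*f - 7) - 7) = -7 + U*((-7 + 5*f) - 7) = -7 + U*(-14 + 5*f))
(31413 - 38701)/(32441 + B(140, s(12))) = (31413 - 38701)/(32441 + (-7 - 14*0 + 5*0*140)) = -7288/(32441 + (-7 + 0 + 0)) = -7288/(32441 - 7) = -7288/32434 = -7288*1/32434 = -3644/16217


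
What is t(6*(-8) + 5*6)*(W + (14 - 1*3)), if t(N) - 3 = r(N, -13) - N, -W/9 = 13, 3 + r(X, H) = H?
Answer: -530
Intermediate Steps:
r(X, H) = -3 + H
W = -117 (W = -9*13 = -117)
t(N) = -13 - N (t(N) = 3 + ((-3 - 13) - N) = 3 + (-16 - N) = -13 - N)
t(6*(-8) + 5*6)*(W + (14 - 1*3)) = (-13 - (6*(-8) + 5*6))*(-117 + (14 - 1*3)) = (-13 - (-48 + 30))*(-117 + (14 - 3)) = (-13 - 1*(-18))*(-117 + 11) = (-13 + 18)*(-106) = 5*(-106) = -530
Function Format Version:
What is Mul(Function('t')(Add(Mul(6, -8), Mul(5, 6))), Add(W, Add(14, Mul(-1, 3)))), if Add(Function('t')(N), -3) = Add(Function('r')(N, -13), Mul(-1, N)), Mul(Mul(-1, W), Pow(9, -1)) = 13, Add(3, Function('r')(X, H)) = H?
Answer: -530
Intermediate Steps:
Function('r')(X, H) = Add(-3, H)
W = -117 (W = Mul(-9, 13) = -117)
Function('t')(N) = Add(-13, Mul(-1, N)) (Function('t')(N) = Add(3, Add(Add(-3, -13), Mul(-1, N))) = Add(3, Add(-16, Mul(-1, N))) = Add(-13, Mul(-1, N)))
Mul(Function('t')(Add(Mul(6, -8), Mul(5, 6))), Add(W, Add(14, Mul(-1, 3)))) = Mul(Add(-13, Mul(-1, Add(Mul(6, -8), Mul(5, 6)))), Add(-117, Add(14, Mul(-1, 3)))) = Mul(Add(-13, Mul(-1, Add(-48, 30))), Add(-117, Add(14, -3))) = Mul(Add(-13, Mul(-1, -18)), Add(-117, 11)) = Mul(Add(-13, 18), -106) = Mul(5, -106) = -530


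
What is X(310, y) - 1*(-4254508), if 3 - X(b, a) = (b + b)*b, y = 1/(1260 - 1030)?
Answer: 4062311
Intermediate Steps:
y = 1/230 ≈ 0.0043478
X(b, a) = 3 - 2*b² (X(b, a) = 3 - (b + b)*b = 3 - 2*b*b = 3 - 2*b²)
X(310, y) - 1*(-4254508) = (3 - 2*310²) - 1*(-4254508) = (3 - 2*96100) + 4254508 = (3 - 192200) + 4254508 = -192197 + 4254508 = 4062311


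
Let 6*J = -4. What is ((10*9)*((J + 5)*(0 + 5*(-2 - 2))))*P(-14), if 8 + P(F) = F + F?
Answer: 280800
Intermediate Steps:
P(F) = -8 + 2*F (P(F) = -8 + (F + F) = -8 + 2*F)
J = -⅔ (J = (⅙)*(-4) = -⅔ ≈ -0.66667)
((10*9)*((J + 5)*(0 + 5*(-2 - 2))))*P(-14) = ((10*9)*((-⅔ + 5)*(0 + 5*(-2 - 2))))*(-8 + 2*(-14)) = (90*(13*(0 + 5*(-4))/3))*(-8 - 28) = (90*(13*(0 - 20)/3))*(-36) = (90*((13/3)*(-20)))*(-36) = (90*(-260/3))*(-36) = -7800*(-36) = 280800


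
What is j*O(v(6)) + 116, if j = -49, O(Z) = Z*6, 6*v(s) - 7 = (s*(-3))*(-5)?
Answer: -4637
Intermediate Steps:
v(s) = 7/6 + 5*s/2 (v(s) = 7/6 + ((s*(-3))*(-5))/6 = 7/6 + (-3*s*(-5))/6 = 7/6 + (15*s)/6 = 7/6 + 5*s/2)
O(Z) = 6*Z
j*O(v(6)) + 116 = -294*(7/6 + (5/2)*6) + 116 = -294*(7/6 + 15) + 116 = -294*97/6 + 116 = -49*97 + 116 = -4753 + 116 = -4637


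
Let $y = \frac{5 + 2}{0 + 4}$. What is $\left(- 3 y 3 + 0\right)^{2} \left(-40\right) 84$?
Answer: $-833490$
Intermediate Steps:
$y = \frac{7}{4} \approx 1.75$
$\left(- 3 y 3 + 0\right)^{2} \left(-40\right) 84 = \left(\left(-3\right) \frac{7}{4} \cdot 3 + 0\right)^{2} \left(-40\right) 84 = \left(\left(- \frac{21}{4}\right) 3 + 0\right)^{2} \left(-40\right) 84 = \left(- \frac{63}{4} + 0\right)^{2} \left(-40\right) 84 = \left(- \frac{63}{4}\right)^{2} \left(-40\right) 84 = \frac{3969}{16} \left(-40\right) 84 = \left(- \frac{19845}{2}\right) 84 = -833490$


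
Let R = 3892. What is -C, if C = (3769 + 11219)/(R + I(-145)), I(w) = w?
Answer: -4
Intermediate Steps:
C = 4 (C = (3769 + 11219)/(3892 - 145) = 14988/3747 = 14988*(1/3747) = 4)
-C = -1*4 = -4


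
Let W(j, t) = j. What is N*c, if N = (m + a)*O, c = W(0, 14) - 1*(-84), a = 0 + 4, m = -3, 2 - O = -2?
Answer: 336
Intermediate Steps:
O = 4 (O = 2 - 1*(-2) = 2 + 2 = 4)
a = 4
c = 84 (c = 0 - 1*(-84) = 0 + 84 = 84)
N = 4 (N = (-3 + 4)*4 = 1*4 = 4)
N*c = 4*84 = 336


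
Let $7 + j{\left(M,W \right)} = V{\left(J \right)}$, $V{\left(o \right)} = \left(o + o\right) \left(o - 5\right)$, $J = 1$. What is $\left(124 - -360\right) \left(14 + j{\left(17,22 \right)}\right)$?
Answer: $-484$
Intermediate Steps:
$V{\left(o \right)} = 2 o \left(-5 + o\right)$
$j{\left(M,W \right)} = -15$ ($j{\left(M,W \right)} = -7 + 2 \cdot 1 \left(-5 + 1\right) = -7 + 2 \cdot 1 \left(-4\right) = -7 - 8 = -15$)
$\left(124 - -360\right) \left(14 + j{\left(17,22 \right)}\right) = \left(124 - -360\right) \left(14 - 15\right) = \left(124 + 360\right) \left(-1\right) = 484 \left(-1\right) = -484$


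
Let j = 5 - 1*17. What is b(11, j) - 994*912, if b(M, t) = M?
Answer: -906517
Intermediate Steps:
j = -12 (j = 5 - 17 = -12)
b(11, j) - 994*912 = 11 - 994*912 = 11 - 906528 = -906517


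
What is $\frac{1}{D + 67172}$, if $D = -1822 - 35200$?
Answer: $\frac{1}{30150} \approx 3.3167 \cdot 10^{-5}$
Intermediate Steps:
$D = -37022$ ($D = -1822 - 35200 = -37022$)
$\frac{1}{D + 67172} = \frac{1}{-37022 + 67172} = \frac{1}{30150}$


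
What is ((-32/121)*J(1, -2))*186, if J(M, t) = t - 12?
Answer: 83328/121 ≈ 688.66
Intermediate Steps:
J(M, t) = -12 + t
((-32/121)*J(1, -2))*186 = ((-32/121)*(-12 - 2))*186 = (-32*1/121*(-14))*186 = -32/121*(-14)*186 = (448/121)*186 = 83328/121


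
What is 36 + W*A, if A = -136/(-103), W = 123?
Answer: 20436/103 ≈ 198.41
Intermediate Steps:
A = 136/103 (A = -136*(-1/103) = 136/103 ≈ 1.3204)
36 + W*A = 36 + 123*(136/103) = 36 + 16728/103 = 20436/103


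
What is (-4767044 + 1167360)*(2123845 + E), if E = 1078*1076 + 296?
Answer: -11821610634196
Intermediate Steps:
E = 1160224 (E = 1159928 + 296 = 1160224)
(-4767044 + 1167360)*(2123845 + E) = (-4767044 + 1167360)*(2123845 + 1160224) = -3599684*3284069 = -11821610634196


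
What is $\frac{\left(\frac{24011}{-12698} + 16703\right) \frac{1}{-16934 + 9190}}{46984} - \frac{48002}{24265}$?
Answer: $- \frac{20161710724379001}{10191503673809920} \approx -1.9783$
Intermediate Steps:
$\frac{\left(\frac{24011}{-12698} + 16703\right) \frac{1}{-16934 + 9190}}{46984} - \frac{48002}{24265} = \frac{24011 \left(- \frac{1}{12698}\right) + 16703}{-7744} \cdot \frac{1}{46984} - \frac{48002}{24265} = \left(- \frac{24011}{12698} + 16703\right) \left(- \frac{1}{7744}\right) \frac{1}{46984} - \frac{48002}{24265} = \frac{212070683}{12698} \left(- \frac{1}{7744}\right) \frac{1}{46984} - \frac{48002}{24265} = \left(- \frac{19279153}{8939392}\right) \frac{1}{46984} - \frac{48002}{24265} = - \frac{19279153}{420008393728} - \frac{48002}{24265} = - \frac{20161710724379001}{10191503673809920}$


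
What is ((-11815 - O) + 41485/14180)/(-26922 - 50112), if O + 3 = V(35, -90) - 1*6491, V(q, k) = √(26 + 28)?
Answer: 5027353/72822808 + √6/25678 ≈ 0.069131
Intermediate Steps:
V(q, k) = 3*√6 (V(q, k) = √54 = 3*√6)
O = -6494 + 3*√6 (O = -3 + (3*√6 - 1*6491) = -3 + (3*√6 - 6491) = -3 + (-6491 + 3*√6) = -6494 + 3*√6 ≈ -6486.6)
((-11815 - O) + 41485/14180)/(-26922 - 50112) = ((-11815 - (-6494 + 3*√6)) + 41485/14180)/(-26922 - 50112) = ((-11815 + (6494 - 3*√6)) + 41485*(1/14180))/(-77034) = ((-5321 - 3*√6) + 8297/2836)*(-1/77034) = (-15082059/2836 - 3*√6)*(-1/77034) = 5027353/72822808 + √6/25678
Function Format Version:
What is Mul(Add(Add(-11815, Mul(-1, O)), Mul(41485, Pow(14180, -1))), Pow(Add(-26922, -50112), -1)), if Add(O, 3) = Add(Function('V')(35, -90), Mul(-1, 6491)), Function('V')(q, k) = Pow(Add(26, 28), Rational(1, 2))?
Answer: Add(Rational(5027353, 72822808), Mul(Rational(1, 25678), Pow(6, Rational(1, 2)))) ≈ 0.069131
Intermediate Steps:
Function('V')(q, k) = Mul(3, Pow(6, Rational(1, 2))) (Function('V')(q, k) = Pow(54, Rational(1, 2)) = Mul(3, Pow(6, Rational(1, 2))))
O = Add(-6494, Mul(3, Pow(6, Rational(1, 2)))) (O = Add(-3, Add(Mul(3, Pow(6, Rational(1, 2))), Mul(-1, 6491))) = Add(-3, Add(Mul(3, Pow(6, Rational(1, 2))), -6491)) = Add(-3, Add(-6491, Mul(3, Pow(6, Rational(1, 2))))) = Add(-6494, Mul(3, Pow(6, Rational(1, 2)))) ≈ -6486.6)
Mul(Add(Add(-11815, Mul(-1, O)), Mul(41485, Pow(14180, -1))), Pow(Add(-26922, -50112), -1)) = Mul(Add(Add(-11815, Mul(-1, Add(-6494, Mul(3, Pow(6, Rational(1, 2)))))), Mul(41485, Pow(14180, -1))), Pow(Add(-26922, -50112), -1)) = Mul(Add(Add(-11815, Add(6494, Mul(-3, Pow(6, Rational(1, 2))))), Mul(41485, Rational(1, 14180))), Pow(-77034, -1)) = Mul(Add(Add(-5321, Mul(-3, Pow(6, Rational(1, 2)))), Rational(8297, 2836)), Rational(-1, 77034)) = Mul(Add(Rational(-15082059, 2836), Mul(-3, Pow(6, Rational(1, 2)))), Rational(-1, 77034)) = Add(Rational(5027353, 72822808), Mul(Rational(1, 25678), Pow(6, Rational(1, 2))))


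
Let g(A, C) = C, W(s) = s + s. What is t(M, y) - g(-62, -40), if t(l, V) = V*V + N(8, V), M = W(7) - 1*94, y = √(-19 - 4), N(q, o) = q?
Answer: 25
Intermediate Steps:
W(s) = 2*s
y = I*√23 (y = √(-23) = I*√23 ≈ 4.7958*I)
M = -80 (M = 2*7 - 1*94 = 14 - 94 = -80)
t(l, V) = 8 + V² (t(l, V) = V*V + 8 = V² + 8 = 8 + V²)
t(M, y) - g(-62, -40) = (8 + (I*√23)²) - 1*(-40) = (8 - 23) + 40 = -15 + 40 = 25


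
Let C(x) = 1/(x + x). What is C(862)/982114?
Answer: 1/1693164536 ≈ 5.9061e-10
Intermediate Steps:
C(x) = 1/(2*x)
C(862)/982114 = ((½)/862)/982114 = ((½)*(1/862))*(1/982114) = (1/1724)*(1/982114) = 1/1693164536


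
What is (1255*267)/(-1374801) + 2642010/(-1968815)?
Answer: -286130557619/180448588721 ≈ -1.5857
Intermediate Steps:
(1255*267)/(-1374801) + 2642010/(-1968815) = 335085*(-1/1374801) + 2642010*(-1/1968815) = -111695/458267 - 528402/393763 = -286130557619/180448588721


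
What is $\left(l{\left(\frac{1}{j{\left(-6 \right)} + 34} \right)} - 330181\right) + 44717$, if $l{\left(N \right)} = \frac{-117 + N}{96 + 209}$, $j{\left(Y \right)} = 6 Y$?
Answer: $- \frac{34826655}{122} \approx -2.8546 \cdot 10^{5}$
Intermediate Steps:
$l{\left(N \right)} = - \frac{117}{305} + \frac{N}{305}$ ($l{\left(N \right)} = \frac{-117 + N}{305} = \left(-117 + N\right) \frac{1}{305} = - \frac{117}{305} + \frac{N}{305}$)
$\left(l{\left(\frac{1}{j{\left(-6 \right)} + 34} \right)} - 330181\right) + 44717 = \left(\left(- \frac{117}{305} + \frac{1}{305 \left(6 \left(-6\right) + 34\right)}\right) - 330181\right) + 44717 = \left(\left(- \frac{117}{305} + \frac{1}{305 \left(-36 + 34\right)}\right) - 330181\right) + 44717 = \left(\left(- \frac{117}{305} + \frac{1}{305 \left(-2\right)}\right) - 330181\right) + 44717 = \left(\left(- \frac{117}{305} + \frac{1}{305} \left(- \frac{1}{2}\right)\right) - 330181\right) + 44717 = \left(\left(- \frac{117}{305} - \frac{1}{610}\right) - 330181\right) + 44717 = \left(- \frac{47}{122} - 330181\right) + 44717 = - \frac{40282129}{122} + 44717 = - \frac{34826655}{122}$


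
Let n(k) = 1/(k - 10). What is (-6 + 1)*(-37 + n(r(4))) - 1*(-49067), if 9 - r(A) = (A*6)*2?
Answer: 2413353/49 ≈ 49252.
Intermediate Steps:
r(A) = 9 - 12*A (r(A) = 9 - A*6*2 = 9 - 6*A*2 = 9 - 12*A)
n(k) = 1/(-10 + k)
(-6 + 1)*(-37 + n(r(4))) - 1*(-49067) = (-6 + 1)*(-37 + 1/(-10 + (9 - 12*4))) - 1*(-49067) = -5*(-37 + 1/(-10 + (9 - 48))) + 49067 = -5*(-37 + 1/(-10 - 39)) + 49067 = -5*(-37 + 1/(-49)) + 49067 = -5*(-37 - 1/49) + 49067 = -5*(-1814/49) + 49067 = 9070/49 + 49067 = 2413353/49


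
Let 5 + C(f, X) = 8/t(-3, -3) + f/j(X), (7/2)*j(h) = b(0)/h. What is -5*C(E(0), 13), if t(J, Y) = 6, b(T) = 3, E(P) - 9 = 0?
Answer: -3985/6 ≈ -664.17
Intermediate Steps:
E(P) = 9 (E(P) = 9 + 0 = 9)
j(h) = 6/(7*h) (j(h) = 2*(3/h)/7 = 6/(7*h))
C(f, X) = -11/3 + 7*X*f/6 (C(f, X) = -5 + (8/6 + f/((6/(7*X)))) = -5 + (8*(⅙) + f*(7*X/6)) = -5 + (4/3 + 7*X*f/6) = -11/3 + 7*X*f/6)
-5*C(E(0), 13) = -5*(-11/3 + (7/6)*13*9) = -5*(-11/3 + 273/2) = -5*797/6 = -3985/6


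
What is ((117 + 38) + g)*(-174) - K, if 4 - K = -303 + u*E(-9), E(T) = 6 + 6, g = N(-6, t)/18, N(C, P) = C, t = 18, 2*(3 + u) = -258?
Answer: -28803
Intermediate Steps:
u = -132 (u = -3 + (1/2)*(-258) = -3 - 129 = -132)
g = -1/3 (g = -6/18 = -6*1/18 = -1/3 ≈ -0.33333)
E(T) = 12
K = 1891 (K = 4 - (-303 - 132*12) = 4 - (-303 - 1584) = 4 - 1*(-1887) = 4 + 1887 = 1891)
((117 + 38) + g)*(-174) - K = ((117 + 38) - 1/3)*(-174) - 1*1891 = (155 - 1/3)*(-174) - 1891 = (464/3)*(-174) - 1891 = -26912 - 1891 = -28803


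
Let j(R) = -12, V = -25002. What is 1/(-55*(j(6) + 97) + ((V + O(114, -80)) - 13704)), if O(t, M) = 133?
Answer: -1/43248 ≈ -2.3122e-5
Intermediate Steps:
1/(-55*(j(6) + 97) + ((V + O(114, -80)) - 13704)) = 1/(-55*(-12 + 97) + ((-25002 + 133) - 13704)) = 1/(-55*85 + (-24869 - 13704)) = 1/(-4675 - 38573) = 1/(-43248) = -1/43248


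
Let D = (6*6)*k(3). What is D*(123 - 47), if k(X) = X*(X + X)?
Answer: 49248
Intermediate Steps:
k(X) = 2*X² (k(X) = X*(2*X) = 2*X²)
D = 648 (D = (6*6)*(2*3²) = 36*(2*9) = 36*18 = 648)
D*(123 - 47) = 648*(123 - 47) = 648*76 = 49248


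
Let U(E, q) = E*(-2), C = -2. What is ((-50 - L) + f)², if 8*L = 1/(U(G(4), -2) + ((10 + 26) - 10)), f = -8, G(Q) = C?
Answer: 193794241/57600 ≈ 3364.5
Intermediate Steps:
G(Q) = -2
U(E, q) = -2*E
L = 1/240 (L = 1/(8*(-2*(-2) + ((10 + 26) - 10))) = 1/(8*(4 + (36 - 10))) = 1/(8*(4 + 26)) = (⅛)/30 = (⅛)*(1/30) = 1/240 ≈ 0.0041667)
((-50 - L) + f)² = ((-50 - 1*1/240) - 8)² = ((-50 - 1/240) - 8)² = (-12001/240 - 8)² = (-13921/240)² = 193794241/57600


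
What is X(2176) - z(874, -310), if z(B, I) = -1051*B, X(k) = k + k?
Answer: 922926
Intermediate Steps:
X(k) = 2*k
X(2176) - z(874, -310) = 2*2176 - (-1051)*874 = 4352 - 1*(-918574) = 4352 + 918574 = 922926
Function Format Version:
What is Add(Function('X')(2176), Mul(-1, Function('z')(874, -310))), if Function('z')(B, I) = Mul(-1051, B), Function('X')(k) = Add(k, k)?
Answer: 922926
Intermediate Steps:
Function('X')(k) = Mul(2, k)
Add(Function('X')(2176), Mul(-1, Function('z')(874, -310))) = Add(Mul(2, 2176), Mul(-1, Mul(-1051, 874))) = Add(4352, Mul(-1, -918574)) = Add(4352, 918574) = 922926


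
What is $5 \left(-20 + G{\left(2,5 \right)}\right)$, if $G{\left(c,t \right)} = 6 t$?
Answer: $50$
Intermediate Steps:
$5 \left(-20 + G{\left(2,5 \right)}\right) = 5 \left(-20 + 6 \cdot 5\right) = 5 \left(-20 + 30\right) = 5 \cdot 10 = 50$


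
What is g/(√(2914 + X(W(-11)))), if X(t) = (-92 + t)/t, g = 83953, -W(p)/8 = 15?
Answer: 83953*√2624190/87473 ≈ 1554.7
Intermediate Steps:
W(p) = -120 (W(p) = -8*15 = -120)
X(t) = (-92 + t)/t
g/(√(2914 + X(W(-11)))) = 83953/(√(2914 + (-92 - 120)/(-120))) = 83953/(√(2914 - 1/120*(-212))) = 83953/(√(2914 + 53/30)) = 83953/(√(87473/30)) = 83953/((√2624190/30)) = 83953*(√2624190/87473) = 83953*√2624190/87473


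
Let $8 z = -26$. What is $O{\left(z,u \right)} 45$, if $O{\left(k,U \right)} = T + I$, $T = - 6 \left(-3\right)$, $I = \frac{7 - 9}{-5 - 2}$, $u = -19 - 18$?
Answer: $\frac{5760}{7} \approx 822.86$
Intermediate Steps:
$z = - \frac{13}{4}$ ($z = \frac{1}{8} \left(-26\right) = - \frac{13}{4} \approx -3.25$)
$u = -37$ ($u = -19 - 18 = -37$)
$I = \frac{2}{7}$ ($I = - \frac{2}{-7} = \left(-2\right) \left(- \frac{1}{7}\right) = \frac{2}{7} \approx 0.28571$)
$T = 18$ ($T = \left(-1\right) \left(-18\right) = 18$)
$O{\left(k,U \right)} = \frac{128}{7}$ ($O{\left(k,U \right)} = 18 + \frac{2}{7} = \frac{128}{7}$)
$O{\left(z,u \right)} 45 = \frac{128}{7} \cdot 45 = \frac{5760}{7}$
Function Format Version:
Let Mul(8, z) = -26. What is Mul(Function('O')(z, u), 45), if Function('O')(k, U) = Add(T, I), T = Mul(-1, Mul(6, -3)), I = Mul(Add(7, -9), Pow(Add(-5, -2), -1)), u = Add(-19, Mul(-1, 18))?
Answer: Rational(5760, 7) ≈ 822.86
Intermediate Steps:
z = Rational(-13, 4) (z = Mul(Rational(1, 8), -26) = Rational(-13, 4) ≈ -3.2500)
u = -37 (u = Add(-19, -18) = -37)
I = Rational(2, 7) (I = Mul(-2, Pow(-7, -1)) = Mul(-2, Rational(-1, 7)) = Rational(2, 7) ≈ 0.28571)
T = 18 (T = Mul(-1, -18) = 18)
Function('O')(k, U) = Rational(128, 7) (Function('O')(k, U) = Add(18, Rational(2, 7)) = Rational(128, 7))
Mul(Function('O')(z, u), 45) = Mul(Rational(128, 7), 45) = Rational(5760, 7)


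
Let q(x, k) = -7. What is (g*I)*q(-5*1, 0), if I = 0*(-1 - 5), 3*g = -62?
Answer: 0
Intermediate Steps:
g = -62/3 (g = (1/3)*(-62) = -62/3 ≈ -20.667)
I = 0 (I = 0*(-6) = 0)
(g*I)*q(-5*1, 0) = -62/3*0*(-7) = 0*(-7) = 0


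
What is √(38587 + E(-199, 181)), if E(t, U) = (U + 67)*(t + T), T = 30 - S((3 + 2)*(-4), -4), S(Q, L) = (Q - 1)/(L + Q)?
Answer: I*√3542 ≈ 59.515*I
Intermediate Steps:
S(Q, L) = (-1 + Q)/(L + Q)
T = 233/8 (T = 30 - (-1 + (3 + 2)*(-4))/(-4 + (3 + 2)*(-4)) = 30 - (-1 + 5*(-4))/(-4 + 5*(-4)) = 30 - (-1 - 20)/(-4 - 20) = 30 - (-21)/(-24) = 30 - (-1)*(-21)/24 = 30 - 1*7/8 = 30 - 7/8 = 233/8 ≈ 29.125)
E(t, U) = (67 + U)*(233/8 + t) (E(t, U) = (U + 67)*(t + 233/8) = (67 + U)*(233/8 + t))
√(38587 + E(-199, 181)) = √(38587 + (15611/8 + 67*(-199) + (233/8)*181 + 181*(-199))) = √(38587 + (15611/8 - 13333 + 42173/8 - 36019)) = √(38587 - 42129) = √(-3542) = I*√3542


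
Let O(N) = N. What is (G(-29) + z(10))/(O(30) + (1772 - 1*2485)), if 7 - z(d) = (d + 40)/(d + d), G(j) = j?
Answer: 49/1366 ≈ 0.035871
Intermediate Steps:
z(d) = 7 - (40 + d)/(2*d) (z(d) = 7 - (d + 40)/(d + d) = 7 - (40 + d)/(2*d))
(G(-29) + z(10))/(O(30) + (1772 - 1*2485)) = (-29 + (13/2 - 20/10))/(30 + (1772 - 1*2485)) = (-29 + (13/2 - 20*1/10))/(30 + (1772 - 2485)) = (-29 + (13/2 - 2))/(30 - 713) = (-29 + 9/2)/(-683) = -49/2*(-1/683) = 49/1366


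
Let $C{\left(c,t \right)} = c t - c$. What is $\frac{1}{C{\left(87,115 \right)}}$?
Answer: $\frac{1}{9918} \approx 0.00010083$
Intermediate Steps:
$C{\left(c,t \right)} = - c + c t$
$\frac{1}{C{\left(87,115 \right)}} = \frac{1}{87 \left(-1 + 115\right)} = \frac{1}{87 \cdot 114} = \frac{1}{9918}$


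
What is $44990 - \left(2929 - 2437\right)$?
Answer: $44498$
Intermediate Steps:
$44990 - \left(2929 - 2437\right) = 44990 - 492 = 44498$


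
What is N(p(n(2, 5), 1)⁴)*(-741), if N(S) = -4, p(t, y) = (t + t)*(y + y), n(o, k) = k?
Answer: 2964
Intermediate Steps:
p(t, y) = 4*t*y (p(t, y) = (2*t)*(2*y) = 4*t*y)
N(p(n(2, 5), 1)⁴)*(-741) = -4*(-741) = 2964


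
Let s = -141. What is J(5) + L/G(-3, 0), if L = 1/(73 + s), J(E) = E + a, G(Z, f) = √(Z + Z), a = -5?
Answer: I*√6/408 ≈ 0.0060036*I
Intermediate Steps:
G(Z, f) = √2*√Z (G(Z, f) = √(2*Z) = √2*√Z)
J(E) = -5 + E (J(E) = E - 5 = -5 + E)
L = -1/68 (L = 1/(73 - 141) = 1/(-68) = -1/68 ≈ -0.014706)
J(5) + L/G(-3, 0) = (-5 + 5) - 1/68/(√2*√(-3)) = 0 - 1/68/(√2*(I*√3)) = 0 - 1/68/(I*√6) = 0 - I*√6/6*(-1/68) = 0 + I*√6/408 = I*√6/408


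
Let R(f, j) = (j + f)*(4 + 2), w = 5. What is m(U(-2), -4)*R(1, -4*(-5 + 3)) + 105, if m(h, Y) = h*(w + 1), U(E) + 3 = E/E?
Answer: -543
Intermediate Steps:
U(E) = -2 (U(E) = -3 + E/E = -3 + 1 = -2)
m(h, Y) = 6*h (m(h, Y) = h*(5 + 1) = h*6 = 6*h)
R(f, j) = 6*f + 6*j (R(f, j) = (f + j)*6 = 6*f + 6*j)
m(U(-2), -4)*R(1, -4*(-5 + 3)) + 105 = (6*(-2))*(6*1 + 6*(-4*(-5 + 3))) + 105 = -12*(6 + 6*(-4*(-2))) + 105 = -12*(6 + 6*8) + 105 = -12*(6 + 48) + 105 = -12*54 + 105 = -648 + 105 = -543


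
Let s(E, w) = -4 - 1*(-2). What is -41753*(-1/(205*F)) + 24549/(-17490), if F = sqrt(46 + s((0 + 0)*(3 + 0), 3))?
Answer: -8183/5830 + 41753*sqrt(11)/4510 ≈ 29.301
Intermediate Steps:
s(E, w) = -2 (s(E, w) = -4 + 2 = -2)
F = 2*sqrt(11) (F = sqrt(46 - 2) = sqrt(44) = 2*sqrt(11) ≈ 6.6332)
-41753*(-1/(205*F)) + 24549/(-17490) = -41753*(-sqrt(11)/4510) + 24549/(-17490) = -41753*(-sqrt(11)/4510) + 24549*(-1/17490) = -(-41753)*sqrt(11)/4510 - 8183/5830 = 41753*sqrt(11)/4510 - 8183/5830 = -8183/5830 + 41753*sqrt(11)/4510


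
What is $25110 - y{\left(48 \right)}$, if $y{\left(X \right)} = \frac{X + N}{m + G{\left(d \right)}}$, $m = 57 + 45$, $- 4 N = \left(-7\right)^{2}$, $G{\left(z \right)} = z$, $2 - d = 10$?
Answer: $\frac{9441217}{376} \approx 25110.0$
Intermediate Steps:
$d = -8$ ($d = 2 - 10 = -8$)
$N = - \frac{49}{4}$ ($N = - \frac{\left(-7\right)^{2}}{4} = \left(- \frac{1}{4}\right) 49 = - \frac{49}{4} \approx -12.25$)
$m = 102$
$y{\left(X \right)} = - \frac{49}{376} + \frac{X}{94}$ ($y{\left(X \right)} = \frac{X - \frac{49}{4}}{102 - 8} = \frac{- \frac{49}{4} + X}{94} = \left(- \frac{49}{4} + X\right) \frac{1}{94} = - \frac{49}{376} + \frac{X}{94}$)
$25110 - y{\left(48 \right)} = 25110 - \left(- \frac{49}{376} + \frac{1}{94} \cdot 48\right) = 25110 - \left(- \frac{49}{376} + \frac{24}{47}\right) = 25110 - \frac{143}{376} = \frac{9441217}{376}$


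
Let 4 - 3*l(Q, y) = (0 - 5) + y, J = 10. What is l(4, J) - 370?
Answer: -1111/3 ≈ -370.33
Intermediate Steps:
l(Q, y) = 3 - y/3 (l(Q, y) = 4/3 - ((0 - 5) + y)/3 = 4/3 - (-5 + y)/3 = 4/3 + (5/3 - y/3) = 3 - y/3)
l(4, J) - 370 = (3 - 1/3*10) - 370 = (3 - 10/3) - 370 = -1/3 - 370 = -1111/3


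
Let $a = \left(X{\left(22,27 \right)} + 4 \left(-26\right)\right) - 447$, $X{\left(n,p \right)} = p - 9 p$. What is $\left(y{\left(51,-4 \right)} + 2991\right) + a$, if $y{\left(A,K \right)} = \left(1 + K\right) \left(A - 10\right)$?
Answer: $2101$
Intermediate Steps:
$X{\left(n,p \right)} = - 8 p$
$y{\left(A,K \right)} = \left(1 + K\right) \left(-10 + A\right)$
$a = -767$ ($a = \left(\left(-8\right) 27 + 4 \left(-26\right)\right) - 447 = \left(-216 - 104\right) - 447 = -320 - 447 = -767$)
$\left(y{\left(51,-4 \right)} + 2991\right) + a = \left(\left(-10 + 51 - -40 + 51 \left(-4\right)\right) + 2991\right) - 767 = \left(\left(-10 + 51 + 40 - 204\right) + 2991\right) - 767 = \left(-123 + 2991\right) - 767 = 2868 - 767 = 2101$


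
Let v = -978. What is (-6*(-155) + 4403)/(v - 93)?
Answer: -5333/1071 ≈ -4.9795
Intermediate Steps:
(-6*(-155) + 4403)/(v - 93) = (-6*(-155) + 4403)/(-978 - 93) = (930 + 4403)/(-1071) = 5333*(-1/1071) = -5333/1071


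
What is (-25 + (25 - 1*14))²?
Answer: 196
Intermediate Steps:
(-25 + (25 - 1*14))² = (-25 + (25 - 14))² = (-25 + 11)² = (-14)² = 196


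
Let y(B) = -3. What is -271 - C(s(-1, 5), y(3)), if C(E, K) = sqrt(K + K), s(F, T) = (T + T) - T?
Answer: -271 - I*sqrt(6) ≈ -271.0 - 2.4495*I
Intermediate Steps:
s(F, T) = T (s(F, T) = 2*T - T = T)
C(E, K) = sqrt(2)*sqrt(K) (C(E, K) = sqrt(2*K) = sqrt(2)*sqrt(K))
-271 - C(s(-1, 5), y(3)) = -271 - sqrt(2)*sqrt(-3) = -271 - sqrt(2)*I*sqrt(3) = -271 - I*sqrt(6)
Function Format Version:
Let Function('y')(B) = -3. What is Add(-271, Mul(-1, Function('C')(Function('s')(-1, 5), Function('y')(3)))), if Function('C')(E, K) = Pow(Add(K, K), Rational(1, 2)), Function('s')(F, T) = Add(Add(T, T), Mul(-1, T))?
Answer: Add(-271, Mul(-1, I, Pow(6, Rational(1, 2)))) ≈ Add(-271.00, Mul(-2.4495, I))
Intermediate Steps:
Function('s')(F, T) = T (Function('s')(F, T) = Add(Mul(2, T), Mul(-1, T)) = T)
Function('C')(E, K) = Mul(Pow(2, Rational(1, 2)), Pow(K, Rational(1, 2))) (Function('C')(E, K) = Pow(Mul(2, K), Rational(1, 2)) = Mul(Pow(2, Rational(1, 2)), Pow(K, Rational(1, 2))))
Add(-271, Mul(-1, Function('C')(Function('s')(-1, 5), Function('y')(3)))) = Add(-271, Mul(-1, Mul(Pow(2, Rational(1, 2)), Pow(-3, Rational(1, 2))))) = Add(-271, Mul(-1, Mul(Pow(2, Rational(1, 2)), Mul(I, Pow(3, Rational(1, 2)))))) = Add(-271, Mul(-1, Mul(I, Pow(6, Rational(1, 2))))) = Add(-271, Mul(-1, I, Pow(6, Rational(1, 2))))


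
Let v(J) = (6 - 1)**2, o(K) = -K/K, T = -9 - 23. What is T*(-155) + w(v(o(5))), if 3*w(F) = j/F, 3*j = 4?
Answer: 1116004/225 ≈ 4960.0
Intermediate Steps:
j = 4/3 (j = (1/3)*4 = 4/3 ≈ 1.3333)
T = -32
o(K) = -1 (o(K) = -1*1 = -1)
v(J) = 25 (v(J) = 5**2 = 25)
w(F) = 4/(9*F) (w(F) = (4/(3*F))/3 = 4/(9*F))
T*(-155) + w(v(o(5))) = -32*(-155) + (4/9)/25 = 4960 + (4/9)*(1/25) = 4960 + 4/225 = 1116004/225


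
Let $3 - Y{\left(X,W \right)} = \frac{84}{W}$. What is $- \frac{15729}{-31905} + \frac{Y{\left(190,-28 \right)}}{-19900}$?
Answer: $\frac{10427189}{21163650} \approx 0.49269$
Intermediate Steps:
$Y{\left(X,W \right)} = 3 - \frac{84}{W}$
$- \frac{15729}{-31905} + \frac{Y{\left(190,-28 \right)}}{-19900} = - \frac{15729}{-31905} + \frac{3 - \frac{84}{-28}}{-19900} = \left(-15729\right) \left(- \frac{1}{31905}\right) + \left(3 - -3\right) \left(- \frac{1}{19900}\right) = \frac{5243}{10635} + \left(3 + 3\right) \left(- \frac{1}{19900}\right) = \frac{5243}{10635} + 6 \left(- \frac{1}{19900}\right) = \frac{5243}{10635} - \frac{3}{9950} = \frac{10427189}{21163650}$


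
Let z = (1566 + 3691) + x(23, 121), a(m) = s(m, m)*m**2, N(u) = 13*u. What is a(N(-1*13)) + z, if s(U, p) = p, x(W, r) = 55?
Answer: -4821497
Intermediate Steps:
a(m) = m**3 (a(m) = m*m**2 = m**3)
z = 5312 (z = (1566 + 3691) + 55 = 5257 + 55 = 5312)
a(N(-1*13)) + z = (13*(-1*13))**3 + 5312 = (13*(-13))**3 + 5312 = (-169)**3 + 5312 = -4826809 + 5312 = -4821497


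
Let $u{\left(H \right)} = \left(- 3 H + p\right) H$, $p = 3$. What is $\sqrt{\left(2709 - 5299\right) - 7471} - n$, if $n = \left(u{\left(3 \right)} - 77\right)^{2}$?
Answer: $-9025 + i \sqrt{10061} \approx -9025.0 + 100.3 i$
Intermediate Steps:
$u{\left(H \right)} = H \left(3 - 3 H\right)$ ($u{\left(H \right)} = \left(- 3 H + 3\right) H = \left(3 - 3 H\right) H = H \left(3 - 3 H\right)$)
$n = 9025$ ($n = \left(3 \cdot 3 \left(1 - 3\right) - 77\right)^{2} = \left(3 \cdot 3 \left(-2\right) - 77\right)^{2} = \left(-18 - 77\right)^{2} = \left(-95\right)^{2} = 9025$)
$\sqrt{\left(2709 - 5299\right) - 7471} - n = \sqrt{\left(2709 - 5299\right) - 7471} - 9025 = \sqrt{-2590 - 7471} - 9025 = \sqrt{-10061} - 9025 = i \sqrt{10061} - 9025 = -9025 + i \sqrt{10061}$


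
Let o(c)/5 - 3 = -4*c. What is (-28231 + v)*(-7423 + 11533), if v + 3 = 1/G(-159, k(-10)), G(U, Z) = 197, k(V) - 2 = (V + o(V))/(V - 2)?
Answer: -22860218670/197 ≈ -1.1604e+8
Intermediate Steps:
o(c) = 15 - 20*c (o(c) = 15 + 5*(-4*c) = 15 - 20*c)
k(V) = 2 + (15 - 19*V)/(-2 + V) (k(V) = 2 + (V + (15 - 20*V))/(V - 2) = 2 + (15 - 19*V)/(-2 + V))
v = -590/197 (v = -3 + 1/197 = -590/197 ≈ -2.9949)
(-28231 + v)*(-7423 + 11533) = (-28231 - 590/197)*(-7423 + 11533) = -5562097/197*4110 = -22860218670/197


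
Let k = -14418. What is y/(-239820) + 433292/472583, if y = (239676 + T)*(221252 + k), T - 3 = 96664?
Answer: -2348296933725479/8095346790 ≈ -2.9008e+5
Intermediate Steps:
T = 96667 (T = 3 + 96664 = 96667)
y = 69567168062 (y = (239676 + 96667)*(221252 - 14418) = 336343*206834 = 69567168062)
y/(-239820) + 433292/472583 = 69567168062/(-239820) + 433292/472583 = 69567168062*(-1/239820) + 433292*(1/472583) = -4969083433/17130 + 433292/472583 = -2348296933725479/8095346790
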